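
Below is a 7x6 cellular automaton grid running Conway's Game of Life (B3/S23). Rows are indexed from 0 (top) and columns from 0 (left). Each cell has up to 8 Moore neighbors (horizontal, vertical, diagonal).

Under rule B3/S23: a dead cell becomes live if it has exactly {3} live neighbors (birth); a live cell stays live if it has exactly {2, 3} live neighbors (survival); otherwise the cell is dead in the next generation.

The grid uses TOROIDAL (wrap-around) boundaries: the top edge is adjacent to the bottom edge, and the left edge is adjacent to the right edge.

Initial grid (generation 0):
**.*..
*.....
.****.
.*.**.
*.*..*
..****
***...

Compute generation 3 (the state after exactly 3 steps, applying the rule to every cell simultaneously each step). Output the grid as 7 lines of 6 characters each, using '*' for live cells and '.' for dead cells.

Simulating step by step:
Generation 0 (given above): 21 live cells
Generation 1: 10 live cells
.....*
*...**
**..**
......
*.....
....*.
......
Generation 2: 7 live cells
*...**
.*....
.*..*.
.*....
......
......
......
Generation 3: 8 live cells
(generation 3 grid is the final answer)

Answer: *....*
.*..*.
***...
......
......
......
.....*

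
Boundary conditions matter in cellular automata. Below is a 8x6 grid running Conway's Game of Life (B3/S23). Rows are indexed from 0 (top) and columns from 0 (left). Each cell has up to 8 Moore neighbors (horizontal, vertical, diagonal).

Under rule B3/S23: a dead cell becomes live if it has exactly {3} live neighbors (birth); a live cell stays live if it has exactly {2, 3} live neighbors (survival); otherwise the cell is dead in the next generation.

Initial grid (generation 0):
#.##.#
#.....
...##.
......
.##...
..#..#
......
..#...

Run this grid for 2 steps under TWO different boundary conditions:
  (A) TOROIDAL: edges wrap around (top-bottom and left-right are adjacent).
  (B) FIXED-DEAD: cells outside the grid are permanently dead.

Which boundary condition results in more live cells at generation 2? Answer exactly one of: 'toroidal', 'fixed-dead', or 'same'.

Answer: toroidal

Derivation:
Under TOROIDAL boundary, generation 2:
....##
#.##.#
...#..
.###..
......
.##...
...#..
##.##.
Population = 17

Under FIXED-DEAD boundary, generation 2:
.##...
.##...
.#.#..
.###..
......
.##...
......
......
Population = 11

Comparison: toroidal=17, fixed-dead=11 -> toroidal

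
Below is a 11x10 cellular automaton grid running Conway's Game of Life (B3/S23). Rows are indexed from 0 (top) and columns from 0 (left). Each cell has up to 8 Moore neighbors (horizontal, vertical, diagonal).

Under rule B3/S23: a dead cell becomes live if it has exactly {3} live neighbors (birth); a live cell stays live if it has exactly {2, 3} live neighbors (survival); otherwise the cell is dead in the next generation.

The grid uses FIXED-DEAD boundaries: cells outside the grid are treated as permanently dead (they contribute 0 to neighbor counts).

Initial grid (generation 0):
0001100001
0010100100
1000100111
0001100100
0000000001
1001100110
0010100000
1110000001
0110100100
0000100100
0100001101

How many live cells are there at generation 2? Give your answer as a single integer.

Simulating step by step:
Generation 0 (given above): 36 live cells
Generation 1: 34 live cells
0001100000
0000110101
0000111100
0001100101
0000000100
0001100010
1010100010
1000000000
1010000010
0111010100
0000001110
Generation 2: 28 live cells
0001110000
0000000110
0000000100
0001100100
0000000100
0001100110
0100100000
1001000000
1011000000
0111000000
0010001110
Population at generation 2: 28

Answer: 28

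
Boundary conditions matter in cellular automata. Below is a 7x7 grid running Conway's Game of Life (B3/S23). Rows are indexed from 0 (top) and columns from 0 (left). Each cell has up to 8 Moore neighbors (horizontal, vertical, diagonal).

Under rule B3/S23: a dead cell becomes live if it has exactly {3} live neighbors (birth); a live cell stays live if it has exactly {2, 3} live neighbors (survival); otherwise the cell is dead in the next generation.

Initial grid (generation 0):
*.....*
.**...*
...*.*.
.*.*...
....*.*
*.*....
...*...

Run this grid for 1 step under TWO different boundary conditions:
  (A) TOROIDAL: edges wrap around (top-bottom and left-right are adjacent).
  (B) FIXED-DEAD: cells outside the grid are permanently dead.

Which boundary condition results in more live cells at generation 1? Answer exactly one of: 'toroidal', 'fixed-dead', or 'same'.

Under TOROIDAL boundary, generation 1:
***...*
.**..**
**.**..
..**.*.
****...
...*...
**....*
Population = 23

Under FIXED-DEAD boundary, generation 1:
.*.....
.**..**
.*.**..
..**.*.
.***...
...*...
.......
Population = 15

Comparison: toroidal=23, fixed-dead=15 -> toroidal

Answer: toroidal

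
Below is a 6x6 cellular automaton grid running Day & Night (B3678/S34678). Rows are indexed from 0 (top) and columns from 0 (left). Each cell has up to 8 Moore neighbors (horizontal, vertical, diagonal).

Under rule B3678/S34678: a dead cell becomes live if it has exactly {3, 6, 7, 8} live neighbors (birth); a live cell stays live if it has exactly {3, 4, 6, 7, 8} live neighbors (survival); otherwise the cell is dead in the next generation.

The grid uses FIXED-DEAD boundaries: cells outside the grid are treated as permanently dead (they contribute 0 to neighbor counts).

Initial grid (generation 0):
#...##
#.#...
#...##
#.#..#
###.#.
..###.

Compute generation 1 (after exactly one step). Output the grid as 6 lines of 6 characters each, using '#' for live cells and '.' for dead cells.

Simulating step by step:
Generation 0 (given above): 18 live cells
Generation 1: 12 live cells
(generation 1 grid is the final answer)

Answer: .#....
...#..
...#..
##...#
..####
..##..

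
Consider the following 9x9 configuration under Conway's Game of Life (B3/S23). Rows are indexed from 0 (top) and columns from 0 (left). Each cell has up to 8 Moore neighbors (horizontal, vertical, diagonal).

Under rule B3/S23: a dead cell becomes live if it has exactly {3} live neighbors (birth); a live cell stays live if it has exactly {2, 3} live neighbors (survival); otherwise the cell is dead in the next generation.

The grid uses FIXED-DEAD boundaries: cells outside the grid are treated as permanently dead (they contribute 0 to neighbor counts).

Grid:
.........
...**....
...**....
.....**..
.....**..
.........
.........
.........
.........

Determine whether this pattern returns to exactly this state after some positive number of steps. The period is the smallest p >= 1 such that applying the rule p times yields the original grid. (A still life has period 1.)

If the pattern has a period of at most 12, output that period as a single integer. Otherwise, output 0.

Answer: 2

Derivation:
Simulating and comparing each generation to the original:
Gen 0 (original, given above): 8 live cells
Gen 1: 6 live cells, differs from original
Gen 2: 8 live cells, MATCHES original -> period = 2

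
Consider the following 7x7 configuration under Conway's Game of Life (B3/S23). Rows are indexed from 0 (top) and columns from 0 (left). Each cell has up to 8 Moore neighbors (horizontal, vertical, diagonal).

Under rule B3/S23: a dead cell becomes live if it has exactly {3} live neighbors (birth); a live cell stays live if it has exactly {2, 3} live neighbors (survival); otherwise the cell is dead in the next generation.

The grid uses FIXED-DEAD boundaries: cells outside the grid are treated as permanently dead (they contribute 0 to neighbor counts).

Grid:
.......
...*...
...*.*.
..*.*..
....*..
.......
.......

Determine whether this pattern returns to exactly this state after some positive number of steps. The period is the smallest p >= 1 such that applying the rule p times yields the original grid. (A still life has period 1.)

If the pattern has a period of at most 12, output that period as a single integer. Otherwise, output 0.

Simulating and comparing each generation to the original:
Gen 0 (original, given above): 6 live cells
Gen 1: 6 live cells, differs from original
Gen 2: 6 live cells, MATCHES original -> period = 2

Answer: 2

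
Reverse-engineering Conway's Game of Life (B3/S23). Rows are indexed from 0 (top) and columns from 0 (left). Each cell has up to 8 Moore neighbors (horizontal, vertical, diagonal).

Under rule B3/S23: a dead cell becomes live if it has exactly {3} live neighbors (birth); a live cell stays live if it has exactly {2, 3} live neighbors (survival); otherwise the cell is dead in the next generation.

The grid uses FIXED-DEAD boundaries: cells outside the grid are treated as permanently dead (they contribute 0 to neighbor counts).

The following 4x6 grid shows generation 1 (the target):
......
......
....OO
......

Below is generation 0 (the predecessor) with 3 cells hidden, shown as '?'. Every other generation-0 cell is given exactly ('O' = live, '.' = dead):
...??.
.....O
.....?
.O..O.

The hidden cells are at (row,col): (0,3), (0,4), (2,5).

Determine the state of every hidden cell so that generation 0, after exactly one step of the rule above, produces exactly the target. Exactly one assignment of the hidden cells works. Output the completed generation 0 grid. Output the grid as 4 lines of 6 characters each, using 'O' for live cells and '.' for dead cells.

Hidden generation-0 cells (in order): (0,3), (0,4), (2,5).
A hidden cell only influences target cells in its own 3x3 neighborhood. Try each of the 2^3 = 8 assignments, step the completed generation 0 forward once under B3/S23, and compare with the target:
  (0,3)=. (0,4)=. (2,5)=. -> step gives (2,4)='.' but target has 'O' -> reject
  (0,3)=. (0,4)=. (2,5)=O -> step reproduces the target at every cell -> ACCEPT
  (0,3)=. (0,4)=O (2,5)=. -> step gives (2,4)='.' but target has 'O' -> reject
  (0,3)=. (0,4)=O (2,5)=O -> step gives (1,4)='O' but target has '.' -> reject
  (0,3)=O (0,4)=. (2,5)=. -> step gives (2,4)='.' but target has 'O' -> reject
  (0,3)=O (0,4)=. (2,5)=O -> step gives (1,4)='O' but target has '.' -> reject
  (0,3)=O (0,4)=O (2,5)=. -> step gives (0,4)='O' but target has '.' -> reject
  (0,3)=O (0,4)=O (2,5)=O -> step gives (0,4)='O' but target has '.' -> reject
Unique solution: (0,3)=dead, (0,4)=dead, (2,5)=live.
Check: live-neighbor counts of every cell in the completed generation 0:
000011
000021
111132
101112
Applying B3/S23 to generation 0 with these counts gives:
......
......
....OO
......
which matches the target exactly.

Answer: ......
.....O
.....O
.O..O.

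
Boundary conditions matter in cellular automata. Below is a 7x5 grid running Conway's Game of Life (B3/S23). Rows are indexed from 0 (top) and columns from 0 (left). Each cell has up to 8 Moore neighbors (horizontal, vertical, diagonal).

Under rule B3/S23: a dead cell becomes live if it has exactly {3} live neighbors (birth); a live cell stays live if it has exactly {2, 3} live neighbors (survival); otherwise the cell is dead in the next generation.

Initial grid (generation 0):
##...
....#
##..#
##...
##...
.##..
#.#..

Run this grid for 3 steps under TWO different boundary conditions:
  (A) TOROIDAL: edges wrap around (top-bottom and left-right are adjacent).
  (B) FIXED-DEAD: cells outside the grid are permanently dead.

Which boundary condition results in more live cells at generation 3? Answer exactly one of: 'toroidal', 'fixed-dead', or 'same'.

Under TOROIDAL boundary, generation 3:
.#...
.#...
#.##.
.....
.....
#####
.....
Population = 10

Under FIXED-DEAD boundary, generation 3:
.....
.....
.....
.....
.....
.....
.....
Population = 0

Comparison: toroidal=10, fixed-dead=0 -> toroidal

Answer: toroidal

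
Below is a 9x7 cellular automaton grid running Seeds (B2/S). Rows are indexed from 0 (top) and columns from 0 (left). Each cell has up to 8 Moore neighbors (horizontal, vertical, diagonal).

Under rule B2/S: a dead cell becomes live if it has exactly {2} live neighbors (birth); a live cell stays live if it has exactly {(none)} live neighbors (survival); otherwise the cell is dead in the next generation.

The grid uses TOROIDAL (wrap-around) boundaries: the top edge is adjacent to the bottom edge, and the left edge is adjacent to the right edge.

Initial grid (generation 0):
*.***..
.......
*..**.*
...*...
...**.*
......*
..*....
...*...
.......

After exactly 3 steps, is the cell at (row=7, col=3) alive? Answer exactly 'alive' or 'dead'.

Answer: dead

Derivation:
Simulating step by step:
Generation 0 (given above): 15 live cells
Generation 1: 11 live cells
.*.....
.......
..*..*.
.......
*.*....
*.*.*..
...*...
..*....
.*.....
Generation 2: 13 live cells
*.*....
.**....
.......
..**..*
......*
......*
....*..
.*.*...
*......
Generation 3: 19 live cells
...*..*
*..*...
*......
*....*.
..**...
*......
*.**.*.
*.*.*..
...*..*

Cell (7,3) at generation 3: 0 -> dead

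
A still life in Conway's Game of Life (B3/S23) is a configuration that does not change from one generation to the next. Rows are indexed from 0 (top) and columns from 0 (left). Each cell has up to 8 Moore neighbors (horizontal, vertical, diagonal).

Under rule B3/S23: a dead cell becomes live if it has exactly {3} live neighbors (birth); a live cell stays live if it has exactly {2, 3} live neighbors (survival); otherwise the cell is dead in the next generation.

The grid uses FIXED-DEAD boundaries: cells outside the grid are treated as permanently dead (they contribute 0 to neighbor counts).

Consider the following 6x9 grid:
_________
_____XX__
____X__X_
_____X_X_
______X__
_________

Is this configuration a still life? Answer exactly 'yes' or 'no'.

Answer: yes

Derivation:
Compute generation 1 and compare to generation 0 (given above):
Generation 1:
_________
_____XX__
____X__X_
_____X_X_
______X__
_________
The grids are IDENTICAL -> still life.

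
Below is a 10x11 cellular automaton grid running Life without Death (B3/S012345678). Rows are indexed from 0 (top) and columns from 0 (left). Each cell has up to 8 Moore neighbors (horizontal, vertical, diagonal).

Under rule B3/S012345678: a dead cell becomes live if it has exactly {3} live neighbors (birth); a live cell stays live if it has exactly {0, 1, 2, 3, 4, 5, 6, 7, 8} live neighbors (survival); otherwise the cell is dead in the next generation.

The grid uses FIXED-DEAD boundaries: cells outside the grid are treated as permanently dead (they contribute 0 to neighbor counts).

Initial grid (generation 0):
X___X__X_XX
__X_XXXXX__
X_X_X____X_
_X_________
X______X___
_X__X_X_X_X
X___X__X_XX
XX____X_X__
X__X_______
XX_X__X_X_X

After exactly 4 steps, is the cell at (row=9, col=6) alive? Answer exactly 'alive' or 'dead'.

Answer: alive

Derivation:
Simulating step by step:
Generation 0 (given above): 40 live cells
Generation 1: 54 live cells
X__XX__X_XX
__X_XXXXX_X
X_X_X_XXXX_
XX_________
XX_____X___
XX__XXX_X_X
X___X_XX_XX
XX____XXXX_
X__X_____X_
XXXX__X_X_X
Generation 2: 63 live cells
X__XX__X_XX
__X_XXXXX_X
X_X_X_XXXX_
XXX___X____
XXX__XXX___
XX__XXX_X_X
X___X_XX_XX
XX___XXXXX_
X__X__X__XX
XXXX__X_XXX
Generation 3: 70 live cells
X__XX__X_XX
__X_XXXXX_X
X_X_X_XXXX_
XXX___X____
XXXXXXXX___
XXXXXXX_X_X
X___X_XX_XX
XX__XXXXXX_
X__XX_X__XX
XXXX__XXXXX
Generation 4: 72 live cells
X__XX__X_XX
__X_XXXXX_X
X_X_X_XXXX_
XXX___X____
XXXXXXXX___
XXXXXXX_X_X
X___X_XX_XX
XX__XXXXXX_
X__XX_X__XX
XXXXXXXXXXX

Cell (9,6) at generation 4: 1 -> alive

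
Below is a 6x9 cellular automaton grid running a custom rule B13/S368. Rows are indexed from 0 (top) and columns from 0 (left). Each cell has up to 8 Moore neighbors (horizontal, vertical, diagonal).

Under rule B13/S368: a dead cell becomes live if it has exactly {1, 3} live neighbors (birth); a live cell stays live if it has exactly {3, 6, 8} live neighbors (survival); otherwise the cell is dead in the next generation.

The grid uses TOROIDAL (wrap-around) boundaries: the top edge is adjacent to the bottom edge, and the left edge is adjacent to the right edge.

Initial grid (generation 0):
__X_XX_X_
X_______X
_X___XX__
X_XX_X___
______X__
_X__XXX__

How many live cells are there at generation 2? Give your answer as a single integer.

Answer: 14

Derivation:
Simulating step by step:
Generation 0 (given above): 18 live cells
Generation 1: 26 live cells
XX_XX___X
_X__X__X_
_XX_X___X
_X__XX__X
_XXX__X_X
X__XX__XX
Generation 2: 14 live cells
_X___X___
____XXX__
_XX_X__X_
____XX___
_X_______
X____X___
Population at generation 2: 14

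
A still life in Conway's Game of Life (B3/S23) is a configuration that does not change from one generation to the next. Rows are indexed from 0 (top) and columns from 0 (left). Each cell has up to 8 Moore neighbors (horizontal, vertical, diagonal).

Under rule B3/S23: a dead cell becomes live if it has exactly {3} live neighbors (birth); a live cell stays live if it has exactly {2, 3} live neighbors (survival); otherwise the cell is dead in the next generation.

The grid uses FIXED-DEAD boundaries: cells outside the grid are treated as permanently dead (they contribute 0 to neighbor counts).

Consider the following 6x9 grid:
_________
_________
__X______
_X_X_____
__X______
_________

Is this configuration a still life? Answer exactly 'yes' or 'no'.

Answer: yes

Derivation:
Compute generation 1 and compare to generation 0 (given above):
Generation 1:
_________
_________
__X______
_X_X_____
__X______
_________
The grids are IDENTICAL -> still life.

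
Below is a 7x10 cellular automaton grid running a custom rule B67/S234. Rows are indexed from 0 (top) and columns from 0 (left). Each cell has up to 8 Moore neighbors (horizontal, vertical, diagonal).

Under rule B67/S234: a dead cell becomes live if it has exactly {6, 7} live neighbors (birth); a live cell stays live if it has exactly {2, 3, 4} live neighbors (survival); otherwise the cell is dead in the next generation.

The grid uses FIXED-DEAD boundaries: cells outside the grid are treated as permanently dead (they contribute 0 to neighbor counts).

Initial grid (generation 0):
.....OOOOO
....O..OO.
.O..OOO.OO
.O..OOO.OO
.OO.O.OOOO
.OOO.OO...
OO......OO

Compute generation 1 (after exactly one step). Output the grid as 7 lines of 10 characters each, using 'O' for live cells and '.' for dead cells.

Answer: .....OOOOO
....OOO...
....O.OO.O
.O..O..O..
.O..OO..OO
...O.OO...
OO........

Derivation:
Simulating step by step:
Generation 0 (given above): 36 live cells
Generation 1: 25 live cells
(generation 1 grid is the final answer)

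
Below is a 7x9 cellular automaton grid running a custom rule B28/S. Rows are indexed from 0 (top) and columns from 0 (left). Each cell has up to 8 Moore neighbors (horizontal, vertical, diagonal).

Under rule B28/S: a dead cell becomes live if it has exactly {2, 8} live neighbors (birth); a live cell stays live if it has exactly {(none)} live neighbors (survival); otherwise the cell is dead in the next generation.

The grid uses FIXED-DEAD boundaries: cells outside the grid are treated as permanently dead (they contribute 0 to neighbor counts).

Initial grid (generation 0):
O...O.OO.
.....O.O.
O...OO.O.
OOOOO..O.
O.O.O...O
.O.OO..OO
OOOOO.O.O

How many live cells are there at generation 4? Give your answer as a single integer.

Simulating step by step:
Generation 0 (given above): 32 live cells
Generation 1: 6 live cells
........O
OO.O.....
.........
.........
......O..
......O..
.........
Generation 2: 11 live cells
OOO......
..O......
OOO......
.........
.....O.O.
.....O.O.
.........
Generation 3: 10 live cells
...O.....
.........
...O.....
O.O...O..
....O...O
....O...O
......O..
Generation 4: 13 live cells
.........
..OOO....
.OO......
.O..OO.O.
.O.......
...O.....
.....O.O.
Population at generation 4: 13

Answer: 13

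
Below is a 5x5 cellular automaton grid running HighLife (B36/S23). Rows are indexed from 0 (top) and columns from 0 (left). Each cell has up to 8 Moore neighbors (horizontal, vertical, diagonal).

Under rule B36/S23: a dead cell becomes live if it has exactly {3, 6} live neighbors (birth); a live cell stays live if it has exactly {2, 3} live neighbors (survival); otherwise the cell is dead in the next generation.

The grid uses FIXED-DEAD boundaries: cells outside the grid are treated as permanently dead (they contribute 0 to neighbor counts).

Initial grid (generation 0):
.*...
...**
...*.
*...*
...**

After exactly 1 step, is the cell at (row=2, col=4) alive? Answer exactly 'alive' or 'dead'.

Answer: dead

Derivation:
Simulating step by step:
Generation 0 (given above): 8 live cells
Generation 1: 7 live cells
.....
..***
...*.
....*
...**

Cell (2,4) at generation 1: 0 -> dead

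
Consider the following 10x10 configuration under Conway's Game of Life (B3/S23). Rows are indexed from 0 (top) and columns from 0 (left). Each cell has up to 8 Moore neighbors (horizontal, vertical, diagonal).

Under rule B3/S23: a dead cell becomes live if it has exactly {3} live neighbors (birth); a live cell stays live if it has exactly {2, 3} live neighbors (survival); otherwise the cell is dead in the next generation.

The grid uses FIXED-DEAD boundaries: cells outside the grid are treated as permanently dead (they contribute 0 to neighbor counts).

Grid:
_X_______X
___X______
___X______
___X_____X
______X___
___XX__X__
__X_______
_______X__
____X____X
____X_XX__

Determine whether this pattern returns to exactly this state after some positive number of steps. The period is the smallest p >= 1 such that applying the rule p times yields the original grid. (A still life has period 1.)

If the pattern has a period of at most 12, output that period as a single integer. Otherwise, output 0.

Simulating and comparing each generation to the original:
Gen 0 (original, given above): 17 live cells
Gen 1: 13 live cells, differs from original
Gen 2: 15 live cells, differs from original
Gen 3: 17 live cells, differs from original
Gen 4: 20 live cells, differs from original
Gen 5: 22 live cells, differs from original
Gen 6: 19 live cells, differs from original
Gen 7: 18 live cells, differs from original
Gen 8: 18 live cells, differs from original
Gen 9: 21 live cells, differs from original
Gen 10: 20 live cells, differs from original
Gen 11: 17 live cells, differs from original
Gen 12: 20 live cells, differs from original
No period found within 12 steps.

Answer: 0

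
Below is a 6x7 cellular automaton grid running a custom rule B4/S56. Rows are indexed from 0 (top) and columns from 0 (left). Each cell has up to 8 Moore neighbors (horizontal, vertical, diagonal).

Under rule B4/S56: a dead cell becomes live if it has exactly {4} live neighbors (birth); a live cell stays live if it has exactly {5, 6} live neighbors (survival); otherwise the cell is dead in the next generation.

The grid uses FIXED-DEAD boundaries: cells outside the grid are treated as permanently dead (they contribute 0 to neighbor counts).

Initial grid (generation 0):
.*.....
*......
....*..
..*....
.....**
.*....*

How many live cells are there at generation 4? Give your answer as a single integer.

Answer: 0

Derivation:
Simulating step by step:
Generation 0 (given above): 8 live cells
Generation 1: 0 live cells
.......
.......
.......
.......
.......
.......
Generation 2: 0 live cells
.......
.......
.......
.......
.......
.......
Generation 3: 0 live cells
.......
.......
.......
.......
.......
.......
Generation 4: 0 live cells
.......
.......
.......
.......
.......
.......
Population at generation 4: 0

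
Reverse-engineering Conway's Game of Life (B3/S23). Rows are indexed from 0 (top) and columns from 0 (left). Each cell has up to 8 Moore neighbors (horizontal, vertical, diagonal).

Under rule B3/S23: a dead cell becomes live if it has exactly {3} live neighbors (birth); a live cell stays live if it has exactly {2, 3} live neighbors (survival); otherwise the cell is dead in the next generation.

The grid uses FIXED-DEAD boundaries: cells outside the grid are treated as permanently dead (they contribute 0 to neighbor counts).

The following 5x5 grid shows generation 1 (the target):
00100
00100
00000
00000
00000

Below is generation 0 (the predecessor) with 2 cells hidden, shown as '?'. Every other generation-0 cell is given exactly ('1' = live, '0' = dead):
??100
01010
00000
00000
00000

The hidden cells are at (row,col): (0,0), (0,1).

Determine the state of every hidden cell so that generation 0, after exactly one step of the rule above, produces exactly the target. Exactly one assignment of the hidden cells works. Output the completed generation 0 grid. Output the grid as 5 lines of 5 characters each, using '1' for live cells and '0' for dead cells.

Answer: 00100
01010
00000
00000
00000

Derivation:
Hidden generation-0 cells (in order): (0,0), (0,1).
A hidden cell only influences target cells in its own 3x3 neighborhood. Try each of the 2^2 = 4 assignments, step the completed generation 0 forward once under B3/S23, and compare with the target:
  (0,0)=0 (0,1)=0 -> step reproduces the target at every cell -> ACCEPT
  (0,0)=0 (0,1)=1 -> step gives (0,1)='1' but target has '0' -> reject
  (0,0)=1 (0,1)=0 -> step gives (0,1)='1' but target has '0' -> reject
  (0,0)=1 (0,1)=1 -> step gives (0,0)='1' but target has '0' -> reject
Unique solution: (0,0)=dead, (0,1)=dead.
Check: live-neighbor counts of every cell in the completed generation 0:
12221
11311
11211
00000
00000
Applying B3/S23 to generation 0 with these counts gives:
00100
00100
00000
00000
00000
which matches the target exactly.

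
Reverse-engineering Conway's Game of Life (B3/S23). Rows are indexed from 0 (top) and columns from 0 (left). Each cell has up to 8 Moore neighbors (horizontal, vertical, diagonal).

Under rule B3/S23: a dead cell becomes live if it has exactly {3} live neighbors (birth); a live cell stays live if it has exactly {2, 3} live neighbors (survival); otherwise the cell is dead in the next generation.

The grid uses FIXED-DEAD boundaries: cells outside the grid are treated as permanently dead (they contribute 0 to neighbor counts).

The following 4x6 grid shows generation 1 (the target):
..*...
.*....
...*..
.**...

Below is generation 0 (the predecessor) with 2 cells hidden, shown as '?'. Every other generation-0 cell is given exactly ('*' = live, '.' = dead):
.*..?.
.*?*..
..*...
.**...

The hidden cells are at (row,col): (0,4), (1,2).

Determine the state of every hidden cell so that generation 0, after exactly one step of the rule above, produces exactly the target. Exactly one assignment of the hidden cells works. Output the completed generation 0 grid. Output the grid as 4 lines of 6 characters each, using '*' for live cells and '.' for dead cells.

Hidden generation-0 cells (in order): (0,4), (1,2).
A hidden cell only influences target cells in its own 3x3 neighborhood. Try each of the 2^2 = 4 assignments, step the completed generation 0 forward once under B3/S23, and compare with the target:
  (0,4)=. (1,2)=. -> step reproduces the target at every cell -> ACCEPT
  (0,4)=. (1,2)=* -> step gives (0,1)='*' but target has '.' -> reject
  (0,4)=* (1,2)=. -> step gives (1,3)='*' but target has '.' -> reject
  (0,4)=* (1,2)=* -> step gives (0,1)='*' but target has '.' -> reject
Unique solution: (0,4)=dead, (1,2)=dead.
Check: live-neighbor counts of every cell in the completed generation 0:
213110
224110
244310
122200
Applying B3/S23 to generation 0 with these counts gives:
..*...
.*....
...*..
.**...
which matches the target exactly.

Answer: .*....
.*.*..
..*...
.**...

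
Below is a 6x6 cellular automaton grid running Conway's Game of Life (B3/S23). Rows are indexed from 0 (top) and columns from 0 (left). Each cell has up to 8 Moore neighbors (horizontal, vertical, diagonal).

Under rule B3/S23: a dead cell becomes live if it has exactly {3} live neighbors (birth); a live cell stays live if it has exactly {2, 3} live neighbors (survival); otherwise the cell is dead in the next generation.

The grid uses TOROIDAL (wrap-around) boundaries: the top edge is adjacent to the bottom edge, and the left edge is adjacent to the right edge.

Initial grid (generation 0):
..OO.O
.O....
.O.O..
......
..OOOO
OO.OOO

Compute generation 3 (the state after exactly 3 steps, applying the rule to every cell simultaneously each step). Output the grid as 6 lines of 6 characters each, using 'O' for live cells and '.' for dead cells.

Answer: ...O..
.....O
.....O
O.....
......
......

Derivation:
Simulating step by step:
Generation 0 (given above): 15 live cells
Generation 1: 10 live cells
...O.O
OO.OO.
..O...
......
.OO...
.O....
Generation 2: 17 live cells
.O.O.O
OO.OOO
.OOO..
.OO...
.OO...
OO....
Generation 3: 4 live cells
(generation 3 grid is the final answer)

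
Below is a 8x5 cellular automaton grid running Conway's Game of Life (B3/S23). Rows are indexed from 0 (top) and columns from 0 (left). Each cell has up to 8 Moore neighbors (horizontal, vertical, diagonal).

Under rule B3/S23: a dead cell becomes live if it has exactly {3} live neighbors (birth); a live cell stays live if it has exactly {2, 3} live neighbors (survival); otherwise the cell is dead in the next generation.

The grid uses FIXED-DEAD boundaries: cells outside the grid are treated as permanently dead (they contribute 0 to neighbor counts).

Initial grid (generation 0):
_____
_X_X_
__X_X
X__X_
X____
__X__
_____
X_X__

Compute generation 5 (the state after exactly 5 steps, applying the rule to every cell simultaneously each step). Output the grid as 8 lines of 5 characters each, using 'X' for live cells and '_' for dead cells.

Simulating step by step:
Generation 0 (given above): 10 live cells
Generation 1: 9 live cells
_____
__XX_
_XX_X
_X_X_
_X___
_____
_X___
_____
Generation 2: 9 live cells
_____
_XXX_
_X__X
XX_X_
__X__
_____
_____
_____
Generation 3: 10 live cells
__X__
_XXX_
____X
XX_X_
_XX__
_____
_____
_____
Generation 4: 14 live cells
_XXX_
_XXX_
X___X
XX_X_
XXX__
_____
_____
_____
Generation 5: 10 live cells
(generation 5 grid is the final answer)

Answer: _X_X_
X___X
X___X
___X_
X_X__
_X___
_____
_____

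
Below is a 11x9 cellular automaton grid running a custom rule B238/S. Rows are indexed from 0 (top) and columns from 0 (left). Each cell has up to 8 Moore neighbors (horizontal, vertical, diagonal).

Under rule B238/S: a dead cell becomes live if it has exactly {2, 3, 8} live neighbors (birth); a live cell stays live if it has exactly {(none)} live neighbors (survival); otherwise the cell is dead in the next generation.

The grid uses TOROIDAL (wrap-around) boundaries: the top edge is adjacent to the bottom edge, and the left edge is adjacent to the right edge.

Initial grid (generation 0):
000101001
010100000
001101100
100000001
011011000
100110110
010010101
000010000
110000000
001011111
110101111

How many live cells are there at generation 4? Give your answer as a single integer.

Simulating step by step:
Generation 0 (given above): 40 live cells
Generation 1: 30 live cells
010000000
100001110
110010011
000000110
000000110
000000001
101000000
011101011
001110111
000100000
000000000
Generation 2: 30 live cells
100001111
001010000
000000000
110001000
000001001
110000110
000110110
000000000
110001000
001011111
001000000
Generation 3: 51 live cells
011110000
110101111
111111000
000010101
001010010
001110000
111001001
111111111
001110011
100100000
110110000
Generation 4: 17 live cells
000000110
001000000
000000000
100000010
010000101
100001111
000000000
000000000
000000000
000001010
000001001
Population at generation 4: 17

Answer: 17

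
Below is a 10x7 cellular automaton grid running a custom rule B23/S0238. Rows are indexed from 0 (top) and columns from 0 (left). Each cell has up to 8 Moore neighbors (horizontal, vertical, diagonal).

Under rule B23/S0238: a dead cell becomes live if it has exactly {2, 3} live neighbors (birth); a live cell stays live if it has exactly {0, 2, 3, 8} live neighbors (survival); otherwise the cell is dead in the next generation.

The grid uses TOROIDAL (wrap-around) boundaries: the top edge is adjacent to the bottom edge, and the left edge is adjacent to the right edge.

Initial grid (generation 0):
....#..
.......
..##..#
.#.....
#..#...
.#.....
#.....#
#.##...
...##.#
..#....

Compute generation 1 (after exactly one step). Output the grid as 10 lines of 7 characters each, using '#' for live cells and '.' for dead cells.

Answer: ...##..
..####.
###...#
##.##.#
####...
.##...#
#.##..#
######.
##..##.
....##.

Derivation:
Simulating step by step:
Generation 0 (given above): 17 live cells
Generation 1: 38 live cells
(generation 1 grid is the final answer)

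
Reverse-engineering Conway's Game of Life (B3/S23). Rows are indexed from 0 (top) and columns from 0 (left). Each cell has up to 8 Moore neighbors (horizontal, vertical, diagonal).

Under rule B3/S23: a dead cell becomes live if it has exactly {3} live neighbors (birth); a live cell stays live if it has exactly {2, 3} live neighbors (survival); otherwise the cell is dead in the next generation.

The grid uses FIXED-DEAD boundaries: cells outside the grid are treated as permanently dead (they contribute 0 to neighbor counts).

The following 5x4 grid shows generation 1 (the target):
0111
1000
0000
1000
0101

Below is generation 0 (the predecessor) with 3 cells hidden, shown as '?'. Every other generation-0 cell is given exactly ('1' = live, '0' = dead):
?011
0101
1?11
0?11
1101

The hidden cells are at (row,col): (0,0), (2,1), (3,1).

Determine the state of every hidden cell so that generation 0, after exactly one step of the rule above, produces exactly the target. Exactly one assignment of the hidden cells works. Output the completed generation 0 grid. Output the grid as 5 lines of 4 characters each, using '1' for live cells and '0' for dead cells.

Answer: 1011
0101
1011
0011
1101

Derivation:
Hidden generation-0 cells (in order): (0,0), (2,1), (3,1).
A hidden cell only influences target cells in its own 3x3 neighborhood. Try each of the 2^3 = 8 assignments, step the completed generation 0 forward once under B3/S23, and compare with the target:
  (0,0)=0 (2,1)=0 (3,1)=0 -> step gives (0,1)='0' but target has '1' -> reject
  (0,0)=0 (2,1)=0 (3,1)=1 -> step gives (0,1)='0' but target has '1' -> reject
  (0,0)=0 (2,1)=1 (3,1)=0 -> step gives (0,1)='0' but target has '1' -> reject
  (0,0)=0 (2,1)=1 (3,1)=1 -> step gives (0,1)='0' but target has '1' -> reject
  (0,0)=1 (2,1)=0 (3,1)=0 -> step reproduces the target at every cell -> ACCEPT
  (0,0)=1 (2,1)=0 (3,1)=1 -> step gives (2,0)='1' but target has '0' -> reject
  (0,0)=1 (2,1)=1 (3,1)=0 -> step gives (1,0)='0' but target has '1' -> reject
  (0,0)=1 (2,1)=1 (3,1)=1 -> step gives (1,0)='0' but target has '1' -> reject
Unique solution: (0,0)=live, (2,1)=dead, (3,1)=dead.
Check: live-neighbor counts of every cell in the completed generation 0:
1332
3464
1454
3554
1242
Applying B3/S23 to generation 0 with these counts gives:
0111
1000
0000
1000
0101
which matches the target exactly.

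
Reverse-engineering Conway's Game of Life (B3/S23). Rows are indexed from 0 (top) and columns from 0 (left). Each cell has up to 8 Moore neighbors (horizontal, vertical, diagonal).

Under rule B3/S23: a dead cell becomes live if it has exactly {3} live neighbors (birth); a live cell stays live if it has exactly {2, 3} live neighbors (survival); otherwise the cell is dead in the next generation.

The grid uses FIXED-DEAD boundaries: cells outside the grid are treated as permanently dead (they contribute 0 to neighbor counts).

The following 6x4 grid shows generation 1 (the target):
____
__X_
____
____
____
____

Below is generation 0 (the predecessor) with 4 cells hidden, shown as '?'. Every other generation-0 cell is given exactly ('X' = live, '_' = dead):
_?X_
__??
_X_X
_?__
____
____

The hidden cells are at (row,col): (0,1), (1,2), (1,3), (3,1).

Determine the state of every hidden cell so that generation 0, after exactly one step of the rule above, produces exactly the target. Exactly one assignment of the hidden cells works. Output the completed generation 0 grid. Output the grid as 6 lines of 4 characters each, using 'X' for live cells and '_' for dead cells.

Hidden generation-0 cells (in order): (0,1), (1,2), (1,3), (3,1).
A hidden cell only influences target cells in its own 3x3 neighborhood. Try each of the 2^4 = 16 assignments, step the completed generation 0 forward once under B3/S23, and compare with the target:
  (0,1)=_ (1,2)=_ (1,3)=_ (3,1)=_ -> step reproduces the target at every cell -> ACCEPT
  (0,1)=_ (1,2)=_ (1,3)=_ (3,1)=X -> step gives (2,2)='X' but target has '_' -> reject
  (0,1)=_ (1,2)=_ (1,3)=X (3,1)=_ -> step gives (1,2)='_' but target has 'X' -> reject
  (0,1)=_ (1,2)=_ (1,3)=X (3,1)=X -> step gives (1,2)='_' but target has 'X' -> reject
  (0,1)=_ (1,2)=X (1,3)=_ (3,1)=_ -> step gives (1,1)='X' but target has '_' -> reject
  (0,1)=_ (1,2)=X (1,3)=_ (3,1)=X -> step gives (1,1)='X' but target has '_' -> reject
  (0,1)=_ (1,2)=X (1,3)=X (3,1)=_ -> step gives (0,2)='X' but target has '_' -> reject
  (0,1)=_ (1,2)=X (1,3)=X (3,1)=X -> step gives (0,2)='X' but target has '_' -> reject
  (0,1)=X (1,2)=_ (1,3)=_ (3,1)=_ -> step gives (1,1)='X' but target has '_' -> reject
  (0,1)=X (1,2)=_ (1,3)=_ (3,1)=X -> step gives (1,1)='X' but target has '_' -> reject
  (0,1)=X (1,2)=_ (1,3)=X (3,1)=_ -> step gives (0,2)='X' but target has '_' -> reject
  (0,1)=X (1,2)=_ (1,3)=X (3,1)=X -> step gives (0,2)='X' but target has '_' -> reject
  (0,1)=X (1,2)=X (1,3)=_ (3,1)=_ -> step gives (0,1)='X' but target has '_' -> reject
  (0,1)=X (1,2)=X (1,3)=_ (3,1)=X -> step gives (0,1)='X' but target has '_' -> reject
  (0,1)=X (1,2)=X (1,3)=X (3,1)=_ -> step gives (0,1)='X' but target has '_' -> reject
  (0,1)=X (1,2)=X (1,3)=X (3,1)=X -> step gives (0,1)='X' but target has '_' -> reject
Unique solution: (0,1)=dead, (1,2)=dead, (1,3)=dead, (3,1)=dead.
Check: live-neighbor counts of every cell in the completed generation 0:
0101
1232
1020
1121
0000
0000
Applying B3/S23 to generation 0 with these counts gives:
____
__X_
____
____
____
____
which matches the target exactly.

Answer: __X_
____
_X_X
____
____
____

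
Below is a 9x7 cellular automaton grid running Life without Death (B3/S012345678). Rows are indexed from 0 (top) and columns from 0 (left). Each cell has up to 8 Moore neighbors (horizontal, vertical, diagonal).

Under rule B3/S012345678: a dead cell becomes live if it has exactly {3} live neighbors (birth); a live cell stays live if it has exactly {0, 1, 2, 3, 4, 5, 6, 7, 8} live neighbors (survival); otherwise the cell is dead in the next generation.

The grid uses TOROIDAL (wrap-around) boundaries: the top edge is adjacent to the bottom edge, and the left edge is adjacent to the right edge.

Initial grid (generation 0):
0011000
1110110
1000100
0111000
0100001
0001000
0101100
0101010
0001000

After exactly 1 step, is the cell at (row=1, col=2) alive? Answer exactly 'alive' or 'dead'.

Answer: alive

Derivation:
Simulating step by step:
Generation 0 (given above): 22 live cells
Generation 1: 29 live cells
0011000
1110111
1000111
0111000
1101001
1001100
0101100
0101010
0001000

Cell (1,2) at generation 1: 1 -> alive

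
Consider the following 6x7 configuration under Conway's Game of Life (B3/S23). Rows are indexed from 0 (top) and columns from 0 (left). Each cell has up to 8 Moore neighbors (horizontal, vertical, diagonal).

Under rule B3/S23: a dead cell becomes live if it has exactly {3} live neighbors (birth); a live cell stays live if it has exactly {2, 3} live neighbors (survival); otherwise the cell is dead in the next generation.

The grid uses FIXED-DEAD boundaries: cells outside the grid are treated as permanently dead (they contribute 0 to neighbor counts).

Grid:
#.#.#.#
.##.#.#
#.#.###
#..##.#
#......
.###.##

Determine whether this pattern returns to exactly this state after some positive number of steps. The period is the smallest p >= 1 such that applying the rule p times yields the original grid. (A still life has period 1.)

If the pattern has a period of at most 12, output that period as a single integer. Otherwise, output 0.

Answer: 0

Derivation:
Simulating and comparing each generation to the original:
Gen 0 (original, given above): 23 live cells
Gen 1: 16 live cells, differs from original
Gen 2: 16 live cells, differs from original
Gen 3: 15 live cells, differs from original
Gen 4: 15 live cells, differs from original
Gen 5: 15 live cells, differs from original
Gen 6: 13 live cells, differs from original
Gen 7: 17 live cells, differs from original
Gen 8: 15 live cells, differs from original
Gen 9: 19 live cells, differs from original
Gen 10: 15 live cells, differs from original
Gen 11: 18 live cells, differs from original
Gen 12: 12 live cells, differs from original
No period found within 12 steps.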